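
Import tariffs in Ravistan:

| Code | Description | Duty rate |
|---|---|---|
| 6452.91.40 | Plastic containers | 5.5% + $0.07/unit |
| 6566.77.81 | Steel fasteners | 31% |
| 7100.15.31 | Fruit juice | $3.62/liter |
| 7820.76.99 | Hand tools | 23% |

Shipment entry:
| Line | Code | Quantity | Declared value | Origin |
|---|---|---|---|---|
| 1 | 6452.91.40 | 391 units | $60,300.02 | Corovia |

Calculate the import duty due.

$3,343.87

Line 1 (6452.91.40, Corovia, 391 units, $60,300.02):
Base rate for 6452.91.40 is 5.5% + $0.07/unit.
Duty = $60,300.02 × 5.5% + 391 × $0.07 = $3,343.87.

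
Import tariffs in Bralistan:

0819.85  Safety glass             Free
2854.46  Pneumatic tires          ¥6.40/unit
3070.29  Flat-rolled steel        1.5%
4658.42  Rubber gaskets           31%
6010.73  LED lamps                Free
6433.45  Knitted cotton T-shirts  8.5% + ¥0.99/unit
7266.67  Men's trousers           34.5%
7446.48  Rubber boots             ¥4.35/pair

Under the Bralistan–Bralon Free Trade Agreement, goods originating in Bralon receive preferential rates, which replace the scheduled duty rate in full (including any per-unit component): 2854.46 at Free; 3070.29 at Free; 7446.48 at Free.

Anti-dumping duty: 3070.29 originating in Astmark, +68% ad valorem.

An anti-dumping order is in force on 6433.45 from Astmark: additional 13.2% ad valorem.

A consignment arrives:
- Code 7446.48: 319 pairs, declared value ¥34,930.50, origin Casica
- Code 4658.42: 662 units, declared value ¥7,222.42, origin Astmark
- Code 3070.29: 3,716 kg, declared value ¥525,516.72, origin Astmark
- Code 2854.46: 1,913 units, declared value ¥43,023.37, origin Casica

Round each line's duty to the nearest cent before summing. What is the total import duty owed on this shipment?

Line 1 (7446.48, Casica, 319 pairs, ¥34,930.50):
Base rate for 7446.48 is ¥4.35/pair.
7446.48 has an FTA preferential rate, but origin Casica is not Bralon; base rate stands.
Duty = 319 × ¥4.35 = ¥1,387.65.
Line 2 (4658.42, Astmark, 662 units, ¥7,222.42):
Base rate for 4658.42 is 31%.
Duty = ¥7,222.42 × 31% = ¥2,238.95.
Line 3 (3070.29, Astmark, 3,716 kg, ¥525,516.72):
Base rate for 3070.29 is 1.5%.
3070.29 has an FTA preferential rate, but origin Astmark is not Bralon; base rate stands.
Additional duty on 3070.29 from Astmark: +68%. Applied ad valorem rate: 1.5% + 68% = 69.5%.
Duty = ¥525,516.72 × 69.5% = ¥365,234.12.
Line 4 (2854.46, Casica, 1,913 units, ¥43,023.37):
Base rate for 2854.46 is ¥6.40/unit.
2854.46 has an FTA preferential rate, but origin Casica is not Bralon; base rate stands.
Duty = 1,913 × ¥6.40 = ¥12,243.20.
Total = ¥1,387.65 + ¥2,238.95 + ¥365,234.12 + ¥12,243.20 = ¥381,103.92.

¥381,103.92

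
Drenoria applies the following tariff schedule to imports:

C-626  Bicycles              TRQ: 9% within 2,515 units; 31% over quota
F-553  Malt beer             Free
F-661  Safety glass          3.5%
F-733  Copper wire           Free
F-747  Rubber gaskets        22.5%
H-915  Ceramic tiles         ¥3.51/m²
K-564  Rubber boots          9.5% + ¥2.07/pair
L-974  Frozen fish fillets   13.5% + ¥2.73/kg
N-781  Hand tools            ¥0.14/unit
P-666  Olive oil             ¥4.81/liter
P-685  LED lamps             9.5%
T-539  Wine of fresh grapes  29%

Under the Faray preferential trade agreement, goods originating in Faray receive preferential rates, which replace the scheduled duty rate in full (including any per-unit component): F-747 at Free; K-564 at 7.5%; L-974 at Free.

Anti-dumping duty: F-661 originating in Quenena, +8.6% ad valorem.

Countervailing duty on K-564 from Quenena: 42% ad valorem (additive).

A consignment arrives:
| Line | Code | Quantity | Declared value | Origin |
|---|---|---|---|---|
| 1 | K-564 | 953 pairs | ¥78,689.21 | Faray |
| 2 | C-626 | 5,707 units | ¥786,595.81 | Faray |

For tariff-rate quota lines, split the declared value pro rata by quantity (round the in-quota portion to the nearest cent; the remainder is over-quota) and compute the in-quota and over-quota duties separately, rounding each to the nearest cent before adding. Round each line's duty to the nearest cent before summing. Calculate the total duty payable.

¥173,485.05

Line 1 (K-564, Faray, 953 pairs, ¥78,689.21):
Base rate for K-564 is 9.5% + ¥2.07/pair.
Origin Faray qualifies under the Drenoria–Faray agreement and K-564 is covered: preferential rate 7.5% applies instead.
The additional-duty order on K-564 targets Quenena, not Faray; it does not apply.
Duty = ¥78,689.21 × 7.5% = ¥5,901.69.
Line 2 (C-626, Faray, 5,707 units, ¥786,595.81):
Code C-626 is under a tariff-rate quota (threshold 2,515 units). In-quota: 2,515 units at 9%; over-quota: 3,192 units at 31%.
Pro-rata value split: in-quota = ¥786,595.81 × 2,515/5,707 = ¥346,642.45; over-quota = ¥786,595.81 − ¥346,642.45 = ¥439,953.36.
In-quota duty = ¥346,642.45 × 9% = ¥31,197.82. Over-quota duty = ¥439,953.36 × 31% = ¥136,385.54.
Line duty = ¥31,197.82 + ¥136,385.54 = ¥167,583.36.
Total = ¥5,901.69 + ¥167,583.36 = ¥173,485.05.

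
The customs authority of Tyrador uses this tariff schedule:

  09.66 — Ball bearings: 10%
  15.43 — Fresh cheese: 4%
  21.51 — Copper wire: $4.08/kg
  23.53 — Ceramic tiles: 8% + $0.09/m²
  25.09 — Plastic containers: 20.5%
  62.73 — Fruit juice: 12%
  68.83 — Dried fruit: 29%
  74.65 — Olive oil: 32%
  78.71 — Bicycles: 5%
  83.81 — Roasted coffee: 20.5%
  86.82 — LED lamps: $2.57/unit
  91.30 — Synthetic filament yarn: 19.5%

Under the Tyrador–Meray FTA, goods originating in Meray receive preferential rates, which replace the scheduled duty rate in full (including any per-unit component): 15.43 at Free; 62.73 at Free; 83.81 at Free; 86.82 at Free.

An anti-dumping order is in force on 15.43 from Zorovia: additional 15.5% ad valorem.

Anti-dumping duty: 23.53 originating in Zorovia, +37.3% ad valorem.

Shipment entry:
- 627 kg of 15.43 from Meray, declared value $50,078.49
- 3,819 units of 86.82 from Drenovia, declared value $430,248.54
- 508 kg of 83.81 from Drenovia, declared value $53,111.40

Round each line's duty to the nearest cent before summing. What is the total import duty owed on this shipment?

$20,702.67

Line 1 (15.43, Meray, 627 kg, $50,078.49):
Base rate for 15.43 is 4%.
Origin Meray qualifies under the Tyrador–Meray agreement and 15.43 is covered: preferential rate Free applies instead.
The additional-duty order on 15.43 targets Zorovia, not Meray; it does not apply.
Duty = $50,078.49 × 0% = $0.00.
Line 2 (86.82, Drenovia, 3,819 units, $430,248.54):
Base rate for 86.82 is $2.57/unit.
86.82 has an FTA preferential rate, but origin Drenovia is not Meray; base rate stands.
Duty = 3,819 × $2.57 = $9,814.83.
Line 3 (83.81, Drenovia, 508 kg, $53,111.40):
Base rate for 83.81 is 20.5%.
83.81 has an FTA preferential rate, but origin Drenovia is not Meray; base rate stands.
Duty = $53,111.40 × 20.5% = $10,887.84.
Total = $0.00 + $9,814.83 + $10,887.84 = $20,702.67.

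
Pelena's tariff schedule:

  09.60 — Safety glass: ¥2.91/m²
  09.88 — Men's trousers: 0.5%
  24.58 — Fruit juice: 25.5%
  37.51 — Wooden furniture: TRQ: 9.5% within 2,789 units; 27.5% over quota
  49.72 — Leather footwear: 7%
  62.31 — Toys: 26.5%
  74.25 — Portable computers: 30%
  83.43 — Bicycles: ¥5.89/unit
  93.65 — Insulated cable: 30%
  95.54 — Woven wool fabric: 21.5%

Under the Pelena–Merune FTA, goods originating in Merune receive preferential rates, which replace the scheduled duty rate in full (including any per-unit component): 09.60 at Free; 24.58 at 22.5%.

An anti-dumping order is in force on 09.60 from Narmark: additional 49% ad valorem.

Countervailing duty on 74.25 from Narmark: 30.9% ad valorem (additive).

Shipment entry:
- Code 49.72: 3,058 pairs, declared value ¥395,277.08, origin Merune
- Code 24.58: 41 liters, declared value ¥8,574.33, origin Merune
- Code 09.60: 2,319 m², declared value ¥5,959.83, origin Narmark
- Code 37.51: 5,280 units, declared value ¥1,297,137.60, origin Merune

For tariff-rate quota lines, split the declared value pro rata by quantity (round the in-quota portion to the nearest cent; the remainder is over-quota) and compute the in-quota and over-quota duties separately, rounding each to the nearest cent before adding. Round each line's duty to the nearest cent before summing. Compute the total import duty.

¥272,648.81

Line 1 (49.72, Merune, 3,058 pairs, ¥395,277.08):
Base rate for 49.72 is 7%.
Origin Merune is the FTA partner but 49.72 is not on the preference list; base rate stands.
Duty = ¥395,277.08 × 7% = ¥27,669.40.
Line 2 (24.58, Merune, 41 liters, ¥8,574.33):
Base rate for 24.58 is 25.5%.
Origin Merune qualifies under the Pelena–Merune agreement and 24.58 is covered: preferential rate 22.5% applies instead.
Duty = ¥8,574.33 × 22.5% = ¥1,929.22.
Line 3 (09.60, Narmark, 2,319 m², ¥5,959.83):
Base rate for 09.60 is ¥2.91/m².
09.60 has an FTA preferential rate, but origin Narmark is not Merune; base rate stands.
Additional duty on 09.60 from Narmark: +49% ad valorem. Applied ad valorem rate = 49%.
Duty = ¥5,959.83 × 49% + 2,319 × ¥2.91 = ¥9,668.61.
Line 4 (37.51, Merune, 5,280 units, ¥1,297,137.60):
Code 37.51 is under a tariff-rate quota (threshold 2,789 units). In-quota: 2,789 units at 9.5%; over-quota: 2,491 units at 27.5%.
Pro-rata value split: in-quota = ¥1,297,137.60 × 2,789/5,280 = ¥685,173.63; over-quota = ¥1,297,137.60 − ¥685,173.63 = ¥611,963.97.
In-quota duty = ¥685,173.63 × 9.5% = ¥65,091.49. Over-quota duty = ¥611,963.97 × 27.5% = ¥168,290.09.
Line duty = ¥65,091.49 + ¥168,290.09 = ¥233,381.58.
Total = ¥27,669.40 + ¥1,929.22 + ¥9,668.61 + ¥233,381.58 = ¥272,648.81.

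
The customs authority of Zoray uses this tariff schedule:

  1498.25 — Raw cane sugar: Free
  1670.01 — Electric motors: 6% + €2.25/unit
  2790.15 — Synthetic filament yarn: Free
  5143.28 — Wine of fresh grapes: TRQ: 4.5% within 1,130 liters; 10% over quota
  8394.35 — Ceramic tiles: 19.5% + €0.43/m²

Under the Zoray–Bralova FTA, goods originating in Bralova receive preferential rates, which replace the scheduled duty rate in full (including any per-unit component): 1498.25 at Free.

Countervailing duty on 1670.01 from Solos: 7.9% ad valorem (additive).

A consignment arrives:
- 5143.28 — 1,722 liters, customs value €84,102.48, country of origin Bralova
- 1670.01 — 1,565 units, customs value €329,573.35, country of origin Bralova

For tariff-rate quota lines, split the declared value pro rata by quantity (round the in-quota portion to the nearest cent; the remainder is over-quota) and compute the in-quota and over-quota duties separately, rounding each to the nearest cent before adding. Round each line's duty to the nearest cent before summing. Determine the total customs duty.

€28,670.49

Line 1 (5143.28, Bralova, 1,722 liters, €84,102.48):
Code 5143.28 is under a tariff-rate quota (threshold 1,130 liters). In-quota: 1,130 liters at 4.5%; over-quota: 592 liters at 10%.
Pro-rata value split: in-quota = €84,102.48 × 1,130/1,722 = €55,189.20; over-quota = €84,102.48 − €55,189.20 = €28,913.28.
In-quota duty = €55,189.20 × 4.5% = €2,483.51. Over-quota duty = €28,913.28 × 10% = €2,891.33.
Line duty = €2,483.51 + €2,891.33 = €5,374.84.
Line 2 (1670.01, Bralova, 1,565 units, €329,573.35):
Base rate for 1670.01 is 6% + €2.25/unit.
Origin Bralova is the FTA partner but 1670.01 is not on the preference list; base rate stands.
The additional-duty order on 1670.01 targets Solos, not Bralova; it does not apply.
Duty = €329,573.35 × 6% + 1,565 × €2.25 = €23,295.65.
Total = €5,374.84 + €23,295.65 = €28,670.49.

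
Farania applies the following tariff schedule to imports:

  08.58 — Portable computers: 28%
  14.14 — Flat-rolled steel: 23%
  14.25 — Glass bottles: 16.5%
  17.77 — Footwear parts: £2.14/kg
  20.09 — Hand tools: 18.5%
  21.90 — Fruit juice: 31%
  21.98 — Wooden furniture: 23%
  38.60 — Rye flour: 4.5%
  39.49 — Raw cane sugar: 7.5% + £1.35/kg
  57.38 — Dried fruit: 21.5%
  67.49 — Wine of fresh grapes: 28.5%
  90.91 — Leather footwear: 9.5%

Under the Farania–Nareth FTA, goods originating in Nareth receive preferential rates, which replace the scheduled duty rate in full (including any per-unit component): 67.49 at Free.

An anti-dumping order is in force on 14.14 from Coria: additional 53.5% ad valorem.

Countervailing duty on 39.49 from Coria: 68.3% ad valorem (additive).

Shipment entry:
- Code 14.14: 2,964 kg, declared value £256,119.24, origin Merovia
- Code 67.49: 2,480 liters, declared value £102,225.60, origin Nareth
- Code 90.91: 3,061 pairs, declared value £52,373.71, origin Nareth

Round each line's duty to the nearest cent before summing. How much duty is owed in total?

£63,882.93

Line 1 (14.14, Merovia, 2,964 kg, £256,119.24):
Base rate for 14.14 is 23%.
The additional-duty order on 14.14 targets Coria, not Merovia; it does not apply.
Duty = £256,119.24 × 23% = £58,907.43.
Line 2 (67.49, Nareth, 2,480 liters, £102,225.60):
Base rate for 67.49 is 28.5%.
Origin Nareth qualifies under the Farania–Nareth agreement and 67.49 is covered: preferential rate Free applies instead.
Duty = £102,225.60 × 0% = £0.00.
Line 3 (90.91, Nareth, 3,061 pairs, £52,373.71):
Base rate for 90.91 is 9.5%.
Origin Nareth is the FTA partner but 90.91 is not on the preference list; base rate stands.
Duty = £52,373.71 × 9.5% = £4,975.50.
Total = £58,907.43 + £0.00 + £4,975.50 = £63,882.93.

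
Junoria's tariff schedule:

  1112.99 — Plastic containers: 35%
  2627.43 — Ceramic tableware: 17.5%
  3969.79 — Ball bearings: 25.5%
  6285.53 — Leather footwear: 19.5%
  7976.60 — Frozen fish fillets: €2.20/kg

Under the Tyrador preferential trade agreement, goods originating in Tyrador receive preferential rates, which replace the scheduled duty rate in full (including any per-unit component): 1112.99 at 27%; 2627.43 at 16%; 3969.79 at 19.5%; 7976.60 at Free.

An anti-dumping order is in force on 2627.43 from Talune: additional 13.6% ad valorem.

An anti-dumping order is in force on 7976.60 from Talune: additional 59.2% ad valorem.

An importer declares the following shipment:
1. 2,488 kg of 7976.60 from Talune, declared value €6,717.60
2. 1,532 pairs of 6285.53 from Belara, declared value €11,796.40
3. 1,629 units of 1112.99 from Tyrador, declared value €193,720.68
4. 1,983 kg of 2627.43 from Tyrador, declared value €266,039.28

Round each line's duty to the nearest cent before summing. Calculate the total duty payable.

Line 1 (7976.60, Talune, 2,488 kg, €6,717.60):
Base rate for 7976.60 is €2.20/kg.
7976.60 has an FTA preferential rate, but origin Talune is not Tyrador; base rate stands.
Additional duty on 7976.60 from Talune: +59.2% ad valorem. Applied ad valorem rate = 59.2%.
Duty = €6,717.60 × 59.2% + 2,488 × €2.20 = €9,450.42.
Line 2 (6285.53, Belara, 1,532 pairs, €11,796.40):
Base rate for 6285.53 is 19.5%.
Duty = €11,796.40 × 19.5% = €2,300.30.
Line 3 (1112.99, Tyrador, 1,629 units, €193,720.68):
Base rate for 1112.99 is 35%.
Origin Tyrador qualifies under the Junoria–Tyrador agreement and 1112.99 is covered: preferential rate 27% applies instead.
Duty = €193,720.68 × 27% = €52,304.58.
Line 4 (2627.43, Tyrador, 1,983 kg, €266,039.28):
Base rate for 2627.43 is 17.5%.
Origin Tyrador qualifies under the Junoria–Tyrador agreement and 2627.43 is covered: preferential rate 16% applies instead.
The additional-duty order on 2627.43 targets Talune, not Tyrador; it does not apply.
Duty = €266,039.28 × 16% = €42,566.28.
Total = €9,450.42 + €2,300.30 + €52,304.58 + €42,566.28 = €106,621.58.

€106,621.58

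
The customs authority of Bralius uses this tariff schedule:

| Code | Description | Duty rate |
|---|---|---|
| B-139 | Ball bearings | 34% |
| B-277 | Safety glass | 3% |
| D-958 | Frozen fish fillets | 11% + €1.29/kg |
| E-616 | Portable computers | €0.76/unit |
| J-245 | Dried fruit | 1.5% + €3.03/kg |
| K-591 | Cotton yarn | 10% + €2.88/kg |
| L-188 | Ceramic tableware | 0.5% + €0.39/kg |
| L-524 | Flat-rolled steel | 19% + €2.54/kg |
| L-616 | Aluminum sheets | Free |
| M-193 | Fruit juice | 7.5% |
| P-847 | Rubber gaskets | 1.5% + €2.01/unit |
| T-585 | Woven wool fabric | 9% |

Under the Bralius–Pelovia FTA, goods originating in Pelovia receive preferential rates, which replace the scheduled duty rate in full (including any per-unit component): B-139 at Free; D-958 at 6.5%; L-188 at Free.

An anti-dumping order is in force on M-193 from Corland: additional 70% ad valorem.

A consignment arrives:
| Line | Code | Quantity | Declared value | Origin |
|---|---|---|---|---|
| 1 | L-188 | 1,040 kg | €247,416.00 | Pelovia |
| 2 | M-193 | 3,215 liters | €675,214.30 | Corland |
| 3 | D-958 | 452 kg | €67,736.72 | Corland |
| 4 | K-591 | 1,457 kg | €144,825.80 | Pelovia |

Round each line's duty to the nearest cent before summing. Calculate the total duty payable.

€550,003.94

Line 1 (L-188, Pelovia, 1,040 kg, €247,416.00):
Base rate for L-188 is 0.5% + €0.39/kg.
Origin Pelovia qualifies under the Bralius–Pelovia agreement and L-188 is covered: preferential rate Free applies instead.
Duty = €247,416.00 × 0% = €0.00.
Line 2 (M-193, Corland, 3,215 liters, €675,214.30):
Base rate for M-193 is 7.5%.
Additional duty on M-193 from Corland: +70%. Applied ad valorem rate: 7.5% + 70% = 77.5%.
Duty = €675,214.30 × 77.5% = €523,291.08.
Line 3 (D-958, Corland, 452 kg, €67,736.72):
Base rate for D-958 is 11% + €1.29/kg.
D-958 has an FTA preferential rate, but origin Corland is not Pelovia; base rate stands.
Duty = €67,736.72 × 11% + 452 × €1.29 = €8,034.12.
Line 4 (K-591, Pelovia, 1,457 kg, €144,825.80):
Base rate for K-591 is 10% + €2.88/kg.
Origin Pelovia is the FTA partner but K-591 is not on the preference list; base rate stands.
Duty = €144,825.80 × 10% + 1,457 × €2.88 = €18,678.74.
Total = €0.00 + €523,291.08 + €8,034.12 + €18,678.74 = €550,003.94.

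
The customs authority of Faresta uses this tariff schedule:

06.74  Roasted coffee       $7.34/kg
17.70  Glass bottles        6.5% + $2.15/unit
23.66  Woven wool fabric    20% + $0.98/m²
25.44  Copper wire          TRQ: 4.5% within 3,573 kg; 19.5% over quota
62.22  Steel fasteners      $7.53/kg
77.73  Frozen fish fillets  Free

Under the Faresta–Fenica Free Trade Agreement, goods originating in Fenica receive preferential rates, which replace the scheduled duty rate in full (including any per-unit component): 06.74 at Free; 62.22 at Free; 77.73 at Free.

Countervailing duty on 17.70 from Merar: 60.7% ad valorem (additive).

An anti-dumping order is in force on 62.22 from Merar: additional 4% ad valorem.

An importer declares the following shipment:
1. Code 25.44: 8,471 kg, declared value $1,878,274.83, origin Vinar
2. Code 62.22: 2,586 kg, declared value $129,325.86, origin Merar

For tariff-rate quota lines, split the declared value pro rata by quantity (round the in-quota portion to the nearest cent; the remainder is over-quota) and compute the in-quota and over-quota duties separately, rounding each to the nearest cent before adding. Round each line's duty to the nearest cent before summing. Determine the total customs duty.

$272,073.01

Line 1 (25.44, Vinar, 8,471 kg, $1,878,274.83):
Code 25.44 is under a tariff-rate quota (threshold 3,573 kg). In-quota: 3,573 kg at 4.5%; over-quota: 4,898 kg at 19.5%.
Pro-rata value split: in-quota = $1,878,274.83 × 3,573/8,471 = $792,241.29; over-quota = $1,878,274.83 − $792,241.29 = $1,086,033.54.
In-quota duty = $792,241.29 × 4.5% = $35,650.86. Over-quota duty = $1,086,033.54 × 19.5% = $211,776.54.
Line duty = $35,650.86 + $211,776.54 = $247,427.40.
Line 2 (62.22, Merar, 2,586 kg, $129,325.86):
Base rate for 62.22 is $7.53/kg.
62.22 has an FTA preferential rate, but origin Merar is not Fenica; base rate stands.
Additional duty on 62.22 from Merar: +4% ad valorem. Applied ad valorem rate = 4%.
Duty = $129,325.86 × 4% + 2,586 × $7.53 = $24,645.61.
Total = $247,427.40 + $24,645.61 = $272,073.01.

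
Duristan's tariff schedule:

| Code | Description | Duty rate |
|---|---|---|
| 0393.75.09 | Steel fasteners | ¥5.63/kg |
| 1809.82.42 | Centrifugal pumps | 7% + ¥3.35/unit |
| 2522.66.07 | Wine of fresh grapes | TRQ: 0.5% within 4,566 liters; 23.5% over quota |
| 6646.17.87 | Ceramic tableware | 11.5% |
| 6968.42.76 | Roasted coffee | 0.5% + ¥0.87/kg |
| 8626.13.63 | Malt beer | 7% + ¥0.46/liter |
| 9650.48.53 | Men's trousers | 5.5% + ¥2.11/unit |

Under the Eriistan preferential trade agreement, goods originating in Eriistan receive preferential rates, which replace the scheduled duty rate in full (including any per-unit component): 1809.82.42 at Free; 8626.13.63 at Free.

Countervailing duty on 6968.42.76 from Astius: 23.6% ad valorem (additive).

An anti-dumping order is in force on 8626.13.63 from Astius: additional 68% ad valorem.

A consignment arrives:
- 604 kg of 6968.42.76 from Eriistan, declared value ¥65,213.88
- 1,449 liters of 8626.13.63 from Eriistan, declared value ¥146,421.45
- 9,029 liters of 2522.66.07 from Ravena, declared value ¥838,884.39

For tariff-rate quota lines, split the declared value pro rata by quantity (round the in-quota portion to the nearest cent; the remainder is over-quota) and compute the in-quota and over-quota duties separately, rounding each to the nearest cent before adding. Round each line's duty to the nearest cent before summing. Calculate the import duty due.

Line 1 (6968.42.76, Eriistan, 604 kg, ¥65,213.88):
Base rate for 6968.42.76 is 0.5% + ¥0.87/kg.
Origin Eriistan is the FTA partner but 6968.42.76 is not on the preference list; base rate stands.
The additional-duty order on 6968.42.76 targets Astius, not Eriistan; it does not apply.
Duty = ¥65,213.88 × 0.5% + 604 × ¥0.87 = ¥851.55.
Line 2 (8626.13.63, Eriistan, 1,449 liters, ¥146,421.45):
Base rate for 8626.13.63 is 7% + ¥0.46/liter.
Origin Eriistan qualifies under the Duristan–Eriistan agreement and 8626.13.63 is covered: preferential rate Free applies instead.
The additional-duty order on 8626.13.63 targets Astius, not Eriistan; it does not apply.
Duty = ¥146,421.45 × 0% = ¥0.00.
Line 3 (2522.66.07, Ravena, 9,029 liters, ¥838,884.39):
Code 2522.66.07 is under a tariff-rate quota (threshold 4,566 liters). In-quota: 4,566 liters at 0.5%; over-quota: 4,463 liters at 23.5%.
Pro-rata value split: in-quota = ¥838,884.39 × 4,566/9,029 = ¥424,227.06; over-quota = ¥838,884.39 − ¥424,227.06 = ¥414,657.33.
In-quota duty = ¥424,227.06 × 0.5% = ¥2,121.14. Over-quota duty = ¥414,657.33 × 23.5% = ¥97,444.47.
Line duty = ¥2,121.14 + ¥97,444.47 = ¥99,565.61.
Total = ¥851.55 + ¥0.00 + ¥99,565.61 = ¥100,417.16.

¥100,417.16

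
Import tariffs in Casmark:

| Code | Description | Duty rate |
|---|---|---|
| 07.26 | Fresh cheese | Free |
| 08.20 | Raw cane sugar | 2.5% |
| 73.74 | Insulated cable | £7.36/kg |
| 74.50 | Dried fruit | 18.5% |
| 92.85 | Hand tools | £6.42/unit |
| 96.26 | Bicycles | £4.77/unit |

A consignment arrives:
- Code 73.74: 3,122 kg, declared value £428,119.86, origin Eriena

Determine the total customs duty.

£22,977.92

Line 1 (73.74, Eriena, 3,122 kg, £428,119.86):
Base rate for 73.74 is £7.36/kg.
Duty = 3,122 × £7.36 = £22,977.92.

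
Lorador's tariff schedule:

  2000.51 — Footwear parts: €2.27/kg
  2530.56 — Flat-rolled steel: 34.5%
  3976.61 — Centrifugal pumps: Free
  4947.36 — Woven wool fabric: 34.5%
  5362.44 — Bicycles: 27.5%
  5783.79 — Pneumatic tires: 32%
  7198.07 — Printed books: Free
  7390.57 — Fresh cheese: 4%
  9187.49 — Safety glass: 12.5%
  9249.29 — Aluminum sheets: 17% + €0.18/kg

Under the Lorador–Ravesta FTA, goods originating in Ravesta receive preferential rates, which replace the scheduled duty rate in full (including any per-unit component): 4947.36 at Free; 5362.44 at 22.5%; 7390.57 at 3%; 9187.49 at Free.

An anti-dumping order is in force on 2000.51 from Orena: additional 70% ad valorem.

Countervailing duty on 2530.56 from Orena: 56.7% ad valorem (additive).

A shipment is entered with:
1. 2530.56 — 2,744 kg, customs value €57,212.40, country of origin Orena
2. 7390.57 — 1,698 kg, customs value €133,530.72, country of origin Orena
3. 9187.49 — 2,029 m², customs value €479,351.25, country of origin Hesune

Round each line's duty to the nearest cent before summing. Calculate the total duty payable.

Line 1 (2530.56, Orena, 2,744 kg, €57,212.40):
Base rate for 2530.56 is 34.5%.
Additional duty on 2530.56 from Orena: +56.7%. Applied ad valorem rate: 34.5% + 56.7% = 91.2%.
Duty = €57,212.40 × 91.2% = €52,177.71.
Line 2 (7390.57, Orena, 1,698 kg, €133,530.72):
Base rate for 7390.57 is 4%.
7390.57 has an FTA preferential rate, but origin Orena is not Ravesta; base rate stands.
Duty = €133,530.72 × 4% = €5,341.23.
Line 3 (9187.49, Hesune, 2,029 m², €479,351.25):
Base rate for 9187.49 is 12.5%.
9187.49 has an FTA preferential rate, but origin Hesune is not Ravesta; base rate stands.
Duty = €479,351.25 × 12.5% = €59,918.91.
Total = €52,177.71 + €5,341.23 + €59,918.91 = €117,437.85.

€117,437.85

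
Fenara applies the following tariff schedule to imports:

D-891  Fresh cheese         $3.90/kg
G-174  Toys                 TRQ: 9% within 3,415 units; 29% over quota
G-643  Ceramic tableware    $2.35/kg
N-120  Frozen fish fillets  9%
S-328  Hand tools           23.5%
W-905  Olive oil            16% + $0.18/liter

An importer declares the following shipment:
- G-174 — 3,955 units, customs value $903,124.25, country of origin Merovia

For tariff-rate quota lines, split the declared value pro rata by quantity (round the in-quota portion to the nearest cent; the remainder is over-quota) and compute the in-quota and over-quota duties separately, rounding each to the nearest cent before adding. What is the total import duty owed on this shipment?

Line 1 (G-174, Merovia, 3,955 units, $903,124.25):
Code G-174 is under a tariff-rate quota (threshold 3,415 units). In-quota: 3,415 units at 9%; over-quota: 540 units at 29%.
Pro-rata value split: in-quota = $903,124.25 × 3,415/3,955 = $779,815.25; over-quota = $903,124.25 − $779,815.25 = $123,309.00.
In-quota duty = $779,815.25 × 9% = $70,183.37. Over-quota duty = $123,309.00 × 29% = $35,759.61.
Line duty = $70,183.37 + $35,759.61 = $105,942.98.

$105,942.98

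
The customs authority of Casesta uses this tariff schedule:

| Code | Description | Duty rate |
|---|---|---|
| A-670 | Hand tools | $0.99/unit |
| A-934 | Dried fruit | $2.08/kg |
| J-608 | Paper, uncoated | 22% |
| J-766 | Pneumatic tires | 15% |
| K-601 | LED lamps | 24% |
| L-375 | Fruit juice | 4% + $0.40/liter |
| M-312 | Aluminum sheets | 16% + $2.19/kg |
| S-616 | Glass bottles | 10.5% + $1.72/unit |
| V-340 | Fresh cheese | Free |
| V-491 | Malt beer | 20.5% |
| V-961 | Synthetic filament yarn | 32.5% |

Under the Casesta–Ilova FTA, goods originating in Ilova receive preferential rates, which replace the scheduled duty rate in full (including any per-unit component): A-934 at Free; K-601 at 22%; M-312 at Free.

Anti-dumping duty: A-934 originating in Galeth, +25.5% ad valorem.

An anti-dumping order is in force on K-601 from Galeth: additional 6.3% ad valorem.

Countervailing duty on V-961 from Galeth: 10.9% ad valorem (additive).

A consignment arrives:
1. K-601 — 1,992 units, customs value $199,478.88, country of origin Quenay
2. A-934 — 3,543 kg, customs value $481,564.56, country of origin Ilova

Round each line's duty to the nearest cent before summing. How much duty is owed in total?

Line 1 (K-601, Quenay, 1,992 units, $199,478.88):
Base rate for K-601 is 24%.
K-601 has an FTA preferential rate, but origin Quenay is not Ilova; base rate stands.
The additional-duty order on K-601 targets Galeth, not Quenay; it does not apply.
Duty = $199,478.88 × 24% = $47,874.93.
Line 2 (A-934, Ilova, 3,543 kg, $481,564.56):
Base rate for A-934 is $2.08/kg.
Origin Ilova qualifies under the Casesta–Ilova agreement and A-934 is covered: preferential rate Free applies instead.
The additional-duty order on A-934 targets Galeth, not Ilova; it does not apply.
Duty = $481,564.56 × 0% = $0.00.
Total = $47,874.93 + $0.00 = $47,874.93.

$47,874.93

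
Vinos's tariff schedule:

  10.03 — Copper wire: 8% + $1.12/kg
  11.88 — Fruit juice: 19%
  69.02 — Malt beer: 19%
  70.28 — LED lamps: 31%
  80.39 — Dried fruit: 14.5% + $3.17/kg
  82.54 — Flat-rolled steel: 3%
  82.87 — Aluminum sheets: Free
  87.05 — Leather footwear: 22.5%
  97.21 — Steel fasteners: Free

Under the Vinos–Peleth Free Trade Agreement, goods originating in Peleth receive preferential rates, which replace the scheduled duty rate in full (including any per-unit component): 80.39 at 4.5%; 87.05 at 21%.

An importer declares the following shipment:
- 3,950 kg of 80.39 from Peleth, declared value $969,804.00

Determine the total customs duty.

Line 1 (80.39, Peleth, 3,950 kg, $969,804.00):
Base rate for 80.39 is 14.5% + $3.17/kg.
Origin Peleth qualifies under the Vinos–Peleth agreement and 80.39 is covered: preferential rate 4.5% applies instead.
Duty = $969,804.00 × 4.5% = $43,641.18.

$43,641.18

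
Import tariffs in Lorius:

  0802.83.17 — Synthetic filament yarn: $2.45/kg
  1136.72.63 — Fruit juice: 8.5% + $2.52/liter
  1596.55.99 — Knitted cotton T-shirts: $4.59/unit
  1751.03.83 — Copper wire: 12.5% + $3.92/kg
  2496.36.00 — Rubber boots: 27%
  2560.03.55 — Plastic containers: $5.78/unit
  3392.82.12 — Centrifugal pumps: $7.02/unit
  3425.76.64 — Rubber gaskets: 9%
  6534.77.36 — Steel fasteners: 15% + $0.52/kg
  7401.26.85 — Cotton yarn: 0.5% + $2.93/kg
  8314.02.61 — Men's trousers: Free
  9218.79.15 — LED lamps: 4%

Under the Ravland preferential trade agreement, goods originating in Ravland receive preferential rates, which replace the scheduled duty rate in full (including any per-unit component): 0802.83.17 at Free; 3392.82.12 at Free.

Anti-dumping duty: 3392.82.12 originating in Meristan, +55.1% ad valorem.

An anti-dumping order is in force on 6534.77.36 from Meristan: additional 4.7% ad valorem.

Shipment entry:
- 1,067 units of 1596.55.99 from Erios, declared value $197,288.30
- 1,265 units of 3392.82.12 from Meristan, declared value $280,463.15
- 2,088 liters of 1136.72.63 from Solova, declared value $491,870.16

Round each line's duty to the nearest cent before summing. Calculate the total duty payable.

Line 1 (1596.55.99, Erios, 1,067 units, $197,288.30):
Base rate for 1596.55.99 is $4.59/unit.
Duty = 1,067 × $4.59 = $4,897.53.
Line 2 (3392.82.12, Meristan, 1,265 units, $280,463.15):
Base rate for 3392.82.12 is $7.02/unit.
3392.82.12 has an FTA preferential rate, but origin Meristan is not Ravland; base rate stands.
Additional duty on 3392.82.12 from Meristan: +55.1% ad valorem. Applied ad valorem rate = 55.1%.
Duty = $280,463.15 × 55.1% + 1,265 × $7.02 = $163,415.50.
Line 3 (1136.72.63, Solova, 2,088 liters, $491,870.16):
Base rate for 1136.72.63 is 8.5% + $2.52/liter.
Duty = $491,870.16 × 8.5% + 2,088 × $2.52 = $47,070.72.
Total = $4,897.53 + $163,415.50 + $47,070.72 = $215,383.75.

$215,383.75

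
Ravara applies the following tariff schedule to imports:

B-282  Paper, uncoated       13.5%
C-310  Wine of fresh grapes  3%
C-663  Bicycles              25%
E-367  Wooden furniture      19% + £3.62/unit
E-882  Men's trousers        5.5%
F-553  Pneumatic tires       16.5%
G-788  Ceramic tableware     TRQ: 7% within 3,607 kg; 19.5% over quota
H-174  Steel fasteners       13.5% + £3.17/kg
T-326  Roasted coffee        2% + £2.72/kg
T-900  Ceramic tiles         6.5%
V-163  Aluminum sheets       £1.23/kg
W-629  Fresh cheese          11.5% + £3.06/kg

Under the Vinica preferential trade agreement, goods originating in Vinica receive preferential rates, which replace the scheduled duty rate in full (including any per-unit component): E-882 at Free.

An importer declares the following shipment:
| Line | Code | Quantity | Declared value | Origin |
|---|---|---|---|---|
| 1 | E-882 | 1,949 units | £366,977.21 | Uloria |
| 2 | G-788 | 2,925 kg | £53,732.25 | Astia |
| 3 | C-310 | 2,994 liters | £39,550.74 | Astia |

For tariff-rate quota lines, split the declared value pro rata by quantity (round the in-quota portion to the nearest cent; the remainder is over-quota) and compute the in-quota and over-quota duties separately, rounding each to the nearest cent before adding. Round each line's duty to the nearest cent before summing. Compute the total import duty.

Line 1 (E-882, Uloria, 1,949 units, £366,977.21):
Base rate for E-882 is 5.5%.
E-882 has an FTA preferential rate, but origin Uloria is not Vinica; base rate stands.
Duty = £366,977.21 × 5.5% = £20,183.75.
Line 2 (G-788, Astia, 2,925 kg, £53,732.25):
Code G-788 is under a tariff-rate quota (threshold 3,607 kg). Quantity 2,925 kg is within the quota, so the in-quota rate 7% applies to the full value.
Duty = £53,732.25 × 7% = £3,761.26.
Line 3 (C-310, Astia, 2,994 liters, £39,550.74):
Base rate for C-310 is 3%.
Duty = £39,550.74 × 3% = £1,186.52.
Total = £20,183.75 + £3,761.26 + £1,186.52 = £25,131.53.

£25,131.53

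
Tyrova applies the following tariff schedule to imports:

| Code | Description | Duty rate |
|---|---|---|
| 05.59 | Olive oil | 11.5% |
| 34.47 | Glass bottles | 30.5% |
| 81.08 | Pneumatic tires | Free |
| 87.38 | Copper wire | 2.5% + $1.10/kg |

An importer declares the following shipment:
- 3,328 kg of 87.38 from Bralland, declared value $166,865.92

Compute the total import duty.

$7,832.45

Line 1 (87.38, Bralland, 3,328 kg, $166,865.92):
Base rate for 87.38 is 2.5% + $1.10/kg.
Duty = $166,865.92 × 2.5% + 3,328 × $1.10 = $7,832.45.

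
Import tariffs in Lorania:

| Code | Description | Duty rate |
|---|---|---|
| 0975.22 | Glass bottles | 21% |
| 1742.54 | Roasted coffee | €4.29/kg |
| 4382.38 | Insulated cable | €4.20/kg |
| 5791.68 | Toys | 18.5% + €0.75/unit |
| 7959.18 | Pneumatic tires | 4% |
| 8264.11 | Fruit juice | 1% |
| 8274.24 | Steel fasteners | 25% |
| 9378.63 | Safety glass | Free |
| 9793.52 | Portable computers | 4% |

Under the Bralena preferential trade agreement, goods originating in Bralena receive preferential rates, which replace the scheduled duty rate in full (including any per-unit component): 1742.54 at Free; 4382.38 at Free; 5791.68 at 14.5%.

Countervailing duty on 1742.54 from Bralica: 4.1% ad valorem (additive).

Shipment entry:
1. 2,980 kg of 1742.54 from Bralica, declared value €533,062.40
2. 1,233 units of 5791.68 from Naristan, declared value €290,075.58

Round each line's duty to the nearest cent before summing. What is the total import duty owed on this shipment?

Line 1 (1742.54, Bralica, 2,980 kg, €533,062.40):
Base rate for 1742.54 is €4.29/kg.
1742.54 has an FTA preferential rate, but origin Bralica is not Bralena; base rate stands.
Additional duty on 1742.54 from Bralica: +4.1% ad valorem. Applied ad valorem rate = 4.1%.
Duty = €533,062.40 × 4.1% + 2,980 × €4.29 = €34,639.76.
Line 2 (5791.68, Naristan, 1,233 units, €290,075.58):
Base rate for 5791.68 is 18.5% + €0.75/unit.
5791.68 has an FTA preferential rate, but origin Naristan is not Bralena; base rate stands.
Duty = €290,075.58 × 18.5% + 1,233 × €0.75 = €54,588.73.
Total = €34,639.76 + €54,588.73 = €89,228.49.

€89,228.49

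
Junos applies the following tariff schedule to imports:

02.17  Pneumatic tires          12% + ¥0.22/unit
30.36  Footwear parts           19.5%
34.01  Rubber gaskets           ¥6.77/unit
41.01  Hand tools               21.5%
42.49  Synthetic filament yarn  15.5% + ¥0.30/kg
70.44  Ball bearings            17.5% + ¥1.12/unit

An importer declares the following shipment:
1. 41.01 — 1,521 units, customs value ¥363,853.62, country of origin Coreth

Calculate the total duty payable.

Line 1 (41.01, Coreth, 1,521 units, ¥363,853.62):
Base rate for 41.01 is 21.5%.
Duty = ¥363,853.62 × 21.5% = ¥78,228.53.

¥78,228.53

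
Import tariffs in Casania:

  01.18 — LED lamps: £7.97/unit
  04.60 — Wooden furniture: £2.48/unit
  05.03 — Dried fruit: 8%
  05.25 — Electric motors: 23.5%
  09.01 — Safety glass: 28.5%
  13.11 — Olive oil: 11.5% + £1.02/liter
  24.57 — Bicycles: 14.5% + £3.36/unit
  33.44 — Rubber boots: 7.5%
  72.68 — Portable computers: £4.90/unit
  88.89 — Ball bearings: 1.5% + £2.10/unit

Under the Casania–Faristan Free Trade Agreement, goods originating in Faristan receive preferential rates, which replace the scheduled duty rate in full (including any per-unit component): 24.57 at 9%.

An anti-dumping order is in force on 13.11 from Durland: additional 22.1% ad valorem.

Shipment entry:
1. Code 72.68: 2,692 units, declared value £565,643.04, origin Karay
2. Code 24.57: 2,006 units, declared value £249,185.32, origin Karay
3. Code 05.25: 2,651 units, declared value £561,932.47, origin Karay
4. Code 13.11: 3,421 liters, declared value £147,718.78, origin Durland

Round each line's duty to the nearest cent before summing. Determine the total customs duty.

£241,239.89

Line 1 (72.68, Karay, 2,692 units, £565,643.04):
Base rate for 72.68 is £4.90/unit.
Duty = 2,692 × £4.90 = £13,190.80.
Line 2 (24.57, Karay, 2,006 units, £249,185.32):
Base rate for 24.57 is 14.5% + £3.36/unit.
24.57 has an FTA preferential rate, but origin Karay is not Faristan; base rate stands.
Duty = £249,185.32 × 14.5% + 2,006 × £3.36 = £42,872.03.
Line 3 (05.25, Karay, 2,651 units, £561,932.47):
Base rate for 05.25 is 23.5%.
Duty = £561,932.47 × 23.5% = £132,054.13.
Line 4 (13.11, Durland, 3,421 liters, £147,718.78):
Base rate for 13.11 is 11.5% + £1.02/liter.
Additional duty on 13.11 from Durland: +22.1%. Applied ad valorem rate: 11.5% + 22.1% = 33.6%.
Duty = £147,718.78 × 33.6% + 3,421 × £1.02 = £53,122.93.
Total = £13,190.80 + £42,872.03 + £132,054.13 + £53,122.93 = £241,239.89.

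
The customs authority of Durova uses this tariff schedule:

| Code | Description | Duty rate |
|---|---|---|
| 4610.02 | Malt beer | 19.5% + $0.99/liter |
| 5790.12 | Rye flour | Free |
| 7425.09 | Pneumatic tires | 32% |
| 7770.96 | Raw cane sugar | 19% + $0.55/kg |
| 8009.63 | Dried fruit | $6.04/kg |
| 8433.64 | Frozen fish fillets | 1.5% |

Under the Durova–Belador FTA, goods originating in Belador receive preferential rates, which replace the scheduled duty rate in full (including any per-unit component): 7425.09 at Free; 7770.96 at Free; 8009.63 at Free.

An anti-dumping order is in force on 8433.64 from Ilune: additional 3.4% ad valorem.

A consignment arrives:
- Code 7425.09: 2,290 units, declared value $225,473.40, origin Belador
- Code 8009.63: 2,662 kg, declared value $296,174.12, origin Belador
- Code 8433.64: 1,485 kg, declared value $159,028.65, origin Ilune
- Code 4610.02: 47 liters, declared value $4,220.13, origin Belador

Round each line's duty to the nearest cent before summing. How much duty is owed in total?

$8,661.86

Line 1 (7425.09, Belador, 2,290 units, $225,473.40):
Base rate for 7425.09 is 32%.
Origin Belador qualifies under the Durova–Belador agreement and 7425.09 is covered: preferential rate Free applies instead.
Duty = $225,473.40 × 0% = $0.00.
Line 2 (8009.63, Belador, 2,662 kg, $296,174.12):
Base rate for 8009.63 is $6.04/kg.
Origin Belador qualifies under the Durova–Belador agreement and 8009.63 is covered: preferential rate Free applies instead.
Duty = $296,174.12 × 0% = $0.00.
Line 3 (8433.64, Ilune, 1,485 kg, $159,028.65):
Base rate for 8433.64 is 1.5%.
Additional duty on 8433.64 from Ilune: +3.4%. Applied ad valorem rate: 1.5% + 3.4% = 4.9%.
Duty = $159,028.65 × 4.9% = $7,792.40.
Line 4 (4610.02, Belador, 47 liters, $4,220.13):
Base rate for 4610.02 is 19.5% + $0.99/liter.
Origin Belador is the FTA partner but 4610.02 is not on the preference list; base rate stands.
Duty = $4,220.13 × 19.5% + 47 × $0.99 = $869.46.
Total = $0.00 + $0.00 + $7,792.40 + $869.46 = $8,661.86.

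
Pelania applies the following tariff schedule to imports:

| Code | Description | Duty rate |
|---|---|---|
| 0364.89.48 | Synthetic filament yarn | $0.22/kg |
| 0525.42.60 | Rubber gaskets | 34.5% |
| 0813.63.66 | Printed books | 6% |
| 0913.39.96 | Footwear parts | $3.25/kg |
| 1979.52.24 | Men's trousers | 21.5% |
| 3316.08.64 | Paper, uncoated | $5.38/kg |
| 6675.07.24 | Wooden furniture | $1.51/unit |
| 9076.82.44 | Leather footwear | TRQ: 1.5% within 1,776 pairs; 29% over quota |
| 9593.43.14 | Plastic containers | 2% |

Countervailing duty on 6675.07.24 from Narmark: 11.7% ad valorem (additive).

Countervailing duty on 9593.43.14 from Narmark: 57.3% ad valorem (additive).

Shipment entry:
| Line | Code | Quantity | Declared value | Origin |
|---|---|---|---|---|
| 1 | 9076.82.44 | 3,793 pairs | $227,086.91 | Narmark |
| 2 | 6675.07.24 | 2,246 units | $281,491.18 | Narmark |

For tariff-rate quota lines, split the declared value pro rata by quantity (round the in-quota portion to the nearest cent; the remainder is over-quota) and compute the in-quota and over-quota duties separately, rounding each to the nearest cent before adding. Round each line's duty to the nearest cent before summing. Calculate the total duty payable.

Line 1 (9076.82.44, Narmark, 3,793 pairs, $227,086.91):
Code 9076.82.44 is under a tariff-rate quota (threshold 1,776 pairs). In-quota: 1,776 pairs at 1.5%; over-quota: 2,017 pairs at 29%.
Pro-rata value split: in-quota = $227,086.91 × 1,776/3,793 = $106,329.12; over-quota = $227,086.91 − $106,329.12 = $120,757.79.
In-quota duty = $106,329.12 × 1.5% = $1,594.94. Over-quota duty = $120,757.79 × 29% = $35,019.76.
Line duty = $1,594.94 + $35,019.76 = $36,614.70.
Line 2 (6675.07.24, Narmark, 2,246 units, $281,491.18):
Base rate for 6675.07.24 is $1.51/unit.
Additional duty on 6675.07.24 from Narmark: +11.7% ad valorem. Applied ad valorem rate = 11.7%.
Duty = $281,491.18 × 11.7% + 2,246 × $1.51 = $36,325.93.
Total = $36,614.70 + $36,325.93 = $72,940.63.

$72,940.63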